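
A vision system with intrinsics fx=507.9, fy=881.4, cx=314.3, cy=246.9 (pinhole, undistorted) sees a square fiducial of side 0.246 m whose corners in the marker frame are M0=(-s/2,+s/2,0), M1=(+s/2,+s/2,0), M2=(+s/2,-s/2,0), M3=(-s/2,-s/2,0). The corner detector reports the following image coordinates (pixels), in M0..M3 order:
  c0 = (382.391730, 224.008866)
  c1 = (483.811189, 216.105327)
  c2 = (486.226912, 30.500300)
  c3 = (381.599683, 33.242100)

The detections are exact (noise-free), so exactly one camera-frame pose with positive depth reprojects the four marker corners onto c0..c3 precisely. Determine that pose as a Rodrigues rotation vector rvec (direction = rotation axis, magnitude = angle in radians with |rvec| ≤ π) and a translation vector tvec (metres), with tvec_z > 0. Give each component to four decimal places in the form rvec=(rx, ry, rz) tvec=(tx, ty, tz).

rvec=(0.1467, -0.1375, -0.0373) tvec=(0.2745, -0.1576, 1.1627)

Intrinsics K: fx=507.9, fy=881.4, cx=314.3, cy=246.9
Marker side s = 0.246 m; corners in marker frame (Z=0):
  M0 = (-0.1230, +0.1230, 0)
  M1 = (+0.1230, +0.1230, 0)
  M2 = (+0.1230, -0.1230, 0)
  M3 = (-0.1230, -0.1230, 0)
Detected image corners:
  c0 = (382.391730, 224.008866) px
  c1 = (483.811189, 216.105327) px
  c2 = (486.226912, 30.500300) px
  c3 = (381.599683, 33.242100) px
Planar DLT: solve 8×8 A·h = b for H (H[2,2]=1):
  H  [+468.59086 +51.86999 +434.23031]
  H  [-7.30222 +780.89238 +127.40182]
  H  [+0.11511 +0.12748 +1.00000]
B = K⁻¹H; ‖b₁‖=0.860076, ‖b₂‖=0.860076; λ = 2/(‖b₁‖+‖b₂‖) = 1.162688, sign → tz>0 ⇒ λ=+1.162688
r₁ = λ·B[:,0] = (+0.98988,-0.04712,+0.13383); r₂ = λ·B[:,1] = (+0.02702,+0.98859,+0.14822)
r₃ = r₁×r₂ = (-0.13929,-0.14310,+0.97986); SVD([r₁ r₂ r₃]) → R = UVᵀ:
  R  [+0.98988 +0.02702 -0.13929]
  R  [-0.04712 +0.98859 -0.14310]
  R  [+0.13383 +0.14822 +0.97986]
t = (+0.27455, -0.15763, +1.16269) m
tr R = 2.958326; θ = arccos((tr R − 1)/2) = 0.204497 rad = 11.717°
axis k = ((R−Rᵀ)₃₂, (R−Rᵀ)₁₃, (R−Rᵀ)₂₁) / (2 sinθ) = (+0.717266, -0.672461, -0.182552)
rvec = θ·k = (+0.146679, -0.137516, -0.037331)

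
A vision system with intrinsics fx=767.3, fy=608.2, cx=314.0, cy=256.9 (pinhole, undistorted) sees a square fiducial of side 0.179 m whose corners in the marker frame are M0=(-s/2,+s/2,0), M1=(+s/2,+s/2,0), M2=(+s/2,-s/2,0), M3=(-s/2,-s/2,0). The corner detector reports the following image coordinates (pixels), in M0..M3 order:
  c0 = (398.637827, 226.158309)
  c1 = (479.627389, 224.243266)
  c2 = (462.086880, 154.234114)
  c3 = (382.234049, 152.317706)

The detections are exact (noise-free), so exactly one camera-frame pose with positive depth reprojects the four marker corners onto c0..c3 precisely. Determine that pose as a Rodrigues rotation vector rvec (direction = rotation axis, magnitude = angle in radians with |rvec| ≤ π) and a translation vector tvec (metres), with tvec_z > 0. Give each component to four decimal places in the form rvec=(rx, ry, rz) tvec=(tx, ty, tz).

rvec=(-0.2341, -0.4326, -0.1009) tvec=(0.2195, -0.1604, 1.4323)

Intrinsics K: fx=767.3, fy=608.2, cx=314.0, cy=256.9
Marker side s = 0.179 m; corners in marker frame (Z=0):
  M0 = (-0.0895, +0.0895, 0)
  M1 = (+0.0895, +0.0895, 0)
  M2 = (+0.0895, -0.0895, 0)
  M3 = (-0.0895, -0.0895, 0)
Detected image corners:
  c0 = (398.637827, 226.158309) px
  c1 = (479.627389, 224.243266) px
  c2 = (462.086880, 154.234114) px
  c3 = (382.234049, 152.317706) px
Planar DLT: solve 8×8 A·h = b for H (H[2,2]=1):
  H  [+577.40059 +33.84798 +431.60988]
  H  [+56.45696 +374.70146 +188.78205]
  H  [+0.29760 -0.14177 +1.00000]
B = K⁻¹H; ‖b₁‖=0.698183, ‖b₂‖=0.698183; λ = 2/(‖b₁‖+‖b₂‖) = 1.432290, sign → tz>0 ⇒ λ=+1.432290
r₁ = λ·B[:,0] = (+0.90338,-0.04709,+0.42625); r₂ = λ·B[:,1] = (+0.14628,+0.96818,-0.20306)
r₃ = r₁×r₂ = (-0.40312,+0.24579,+0.88152); SVD([r₁ r₂ r₃]) → R = UVᵀ:
  R  [+0.90338 +0.14628 -0.40312]
  R  [-0.04709 +0.96818 +0.24579]
  R  [+0.42625 -0.20306 +0.88152]
t = (+0.21954, -0.16042, +1.43229) m
tr R = 2.753079; θ = arccos((tr R − 1)/2) = 0.502171 rad = 28.772°
axis k = ((R−Rᵀ)₃₂, (R−Rᵀ)₁₃, (R−Rᵀ)₂₁) / (2 sinθ) = (-0.466255, -0.861543, -0.200871)
rvec = θ·k = (-0.234140, -0.432643, -0.100871)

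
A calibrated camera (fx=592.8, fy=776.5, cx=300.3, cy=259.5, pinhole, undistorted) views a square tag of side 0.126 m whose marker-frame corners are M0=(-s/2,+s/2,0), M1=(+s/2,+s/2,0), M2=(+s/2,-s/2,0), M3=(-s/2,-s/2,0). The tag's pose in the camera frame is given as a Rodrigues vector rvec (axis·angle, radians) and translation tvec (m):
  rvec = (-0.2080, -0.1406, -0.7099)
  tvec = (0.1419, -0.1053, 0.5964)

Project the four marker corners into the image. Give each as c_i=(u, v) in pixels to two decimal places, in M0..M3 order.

Intrinsics K: fx=592.8, fy=776.5, cx=300.3, cy=259.5
Marker side s = 0.126 m; corners in marker frame (Z=0):
  M0 = (-0.0630, +0.0630, 0)
  M1 = (+0.0630, +0.0630, 0)
  M2 = (+0.0630, -0.0630, 0)
  M3 = (-0.0630, -0.0630, 0)
rvec = (-0.2080, -0.1406, -0.7099), |rvec| = θ = 0.75299 rad = 43.143°
Rodrigues: sinθ=0.68382, 1−cosθ=0.27035; R = I + sinθ·[k]× + (1−cosθ)·[k]×²:
    [+0.75028 +0.65864 -0.05728]
    [-0.63075 +0.73908 +0.23649]
    [+0.19809 -0.14130 +0.96995]
t = (0.1419, -0.1053, 0.5964) m
M0: Pc = R·M0+t = (+0.13613, -0.01900, +0.57502); u = 592.8·(+0.13613)/0.57502 + 300.3 = 440.6361, v = 776.5·(-0.01900)/0.57502 + 259.5 = 233.8410
M1: Pc = R·M1+t = (+0.23066, -0.09848, +0.59998); u = 592.8·(+0.23066)/0.59998 + 300.3 = 528.2021, v = 776.5·(-0.09848)/0.59998 + 259.5 = 132.0517
M2: Pc = R·M2+t = (+0.14767, -0.19160, +0.61778); u = 592.8·(+0.14767)/0.61778 + 300.3 = 442.0018, v = 776.5·(-0.19160)/0.61778 + 259.5 = 18.6763
M3: Pc = R·M3+t = (+0.05314, -0.11212, +0.59282); u = 592.8·(+0.05314)/0.59282 + 300.3 = 353.4364, v = 776.5·(-0.11212)/0.59282 + 259.5 = 112.6351

c0=(440.64, 233.84) c1=(528.20, 132.05) c2=(442.00, 18.68) c3=(353.44, 112.64)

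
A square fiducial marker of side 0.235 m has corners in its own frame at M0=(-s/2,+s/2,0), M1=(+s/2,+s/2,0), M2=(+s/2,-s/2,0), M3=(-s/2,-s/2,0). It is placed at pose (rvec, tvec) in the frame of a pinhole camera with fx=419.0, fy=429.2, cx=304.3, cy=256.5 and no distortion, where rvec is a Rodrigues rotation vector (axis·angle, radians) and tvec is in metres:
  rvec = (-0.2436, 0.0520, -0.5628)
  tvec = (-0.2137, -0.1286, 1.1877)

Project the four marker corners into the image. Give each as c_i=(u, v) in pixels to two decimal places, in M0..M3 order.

Intrinsics K: fx=419.0, fy=429.2, cx=304.3, cy=256.5
Marker side s = 0.235 m; corners in marker frame (Z=0):
  M0 = (-0.1175, +0.1175, 0)
  M1 = (+0.1175, +0.1175, 0)
  M2 = (+0.1175, -0.1175, 0)
  M3 = (-0.1175, -0.1175, 0)
rvec = (-0.2436, 0.0520, -0.5628), |rvec| = θ = 0.61546 rad = 35.263°
Rodrigues: sinθ=0.57733, 1−cosθ=0.18349; R = I + sinθ·[k]× + (1−cosθ)·[k]×²:
    [+0.84525 +0.52180 +0.11519]
    [-0.53407 +0.81782 +0.21433]
    [+0.01763 -0.24269 +0.96994]
t = (-0.2137, -0.1286, 1.1877) m
M0: Pc = R·M0+t = (-0.25171, +0.03025, +1.15711); u = 419.0·(-0.25171)/1.15711 + 304.3 = 213.1552, v = 429.2·(+0.03025)/1.15711 + 256.5 = 267.7194
M1: Pc = R·M1+t = (-0.05307, -0.09526, +1.16126); u = 419.0·(-0.05307)/1.16126 + 304.3 = 285.1511, v = 429.2·(-0.09526)/1.16126 + 256.5 = 221.2920
M2: Pc = R·M2+t = (-0.17569, -0.28745, +1.21829); u = 419.0·(-0.17569)/1.21829 + 304.3 = 243.8743, v = 429.2·(-0.28745)/1.21829 + 256.5 = 155.2330
M3: Pc = R·M3+t = (-0.37433, -0.16194, +1.21414); u = 419.0·(-0.37433)/1.21414 + 304.3 = 175.1194, v = 429.2·(-0.16194)/1.21414 + 256.5 = 199.2541

c0=(213.16, 267.72) c1=(285.15, 221.29) c2=(243.87, 155.23) c3=(175.12, 199.25)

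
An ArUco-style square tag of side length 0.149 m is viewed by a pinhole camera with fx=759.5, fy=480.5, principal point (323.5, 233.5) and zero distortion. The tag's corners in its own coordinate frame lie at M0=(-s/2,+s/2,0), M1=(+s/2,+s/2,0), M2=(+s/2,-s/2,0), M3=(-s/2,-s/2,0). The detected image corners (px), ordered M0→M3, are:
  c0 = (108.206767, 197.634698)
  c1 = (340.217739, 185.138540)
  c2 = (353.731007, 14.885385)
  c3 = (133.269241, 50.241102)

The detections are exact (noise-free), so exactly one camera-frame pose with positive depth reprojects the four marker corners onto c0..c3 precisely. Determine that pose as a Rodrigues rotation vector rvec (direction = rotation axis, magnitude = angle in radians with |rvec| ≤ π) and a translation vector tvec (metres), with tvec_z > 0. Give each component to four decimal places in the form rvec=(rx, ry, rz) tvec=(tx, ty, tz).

Intrinsics K: fx=759.5, fy=480.5, cx=323.5, cy=233.5
Marker side s = 0.149 m; corners in marker frame (Z=0):
  M0 = (-0.0745, +0.0745, 0)
  M1 = (+0.0745, +0.0745, 0)
  M2 = (+0.0745, -0.0745, 0)
  M3 = (-0.0745, -0.0745, 0)
Detected image corners:
  c0 = (108.206767, 197.634698) px
  c1 = (340.217739, 185.138540) px
  c2 = (353.731007, 14.885385) px
  c3 = (133.269241, 50.241102) px
Planar DLT: solve 8×8 A·h = b for H (H[2,2]=1):
  H  [+1276.05596 -233.09939 +225.47837]
  H  [-278.46411 +1011.83280 +110.34676]
  H  [-1.03083 -0.43050 +1.00000]
B = K⁻¹H; ‖b₁‖=2.357919, ‖b₂‖=2.357919; λ = 2/(‖b₁‖+‖b₂‖) = 0.424103, sign → tz>0 ⇒ λ=+0.424103
r₁ = λ·B[:,0] = (+0.89876,-0.03333,-0.43718); r₂ = λ·B[:,1] = (-0.05240,+0.98179,-0.18257)
r₃ = r₁×r₂ = (+0.43530,+0.18700,+0.88065); SVD([r₁ r₂ r₃]) → R = UVᵀ:
  R  [+0.89876 -0.05240 +0.43530]
  R  [-0.03333 +0.98179 +0.18700]
  R  [-0.43718 -0.18257 +0.88065]
t = (-0.05474, -0.10870, +0.42410) m
tr R = 2.761201; θ = arccos((tr R − 1)/2) = 0.493669 rad = 28.285°
axis k = ((R−Rᵀ)₃₂, (R−Rᵀ)₁₃, (R−Rᵀ)₂₁) / (2 sinθ) = (-0.389959, +0.920613, +0.020115)
rvec = θ·k = (-0.192511, +0.454478, +0.009930)

rvec=(-0.1925, 0.4545, 0.0099) tvec=(-0.0547, -0.1087, 0.4241)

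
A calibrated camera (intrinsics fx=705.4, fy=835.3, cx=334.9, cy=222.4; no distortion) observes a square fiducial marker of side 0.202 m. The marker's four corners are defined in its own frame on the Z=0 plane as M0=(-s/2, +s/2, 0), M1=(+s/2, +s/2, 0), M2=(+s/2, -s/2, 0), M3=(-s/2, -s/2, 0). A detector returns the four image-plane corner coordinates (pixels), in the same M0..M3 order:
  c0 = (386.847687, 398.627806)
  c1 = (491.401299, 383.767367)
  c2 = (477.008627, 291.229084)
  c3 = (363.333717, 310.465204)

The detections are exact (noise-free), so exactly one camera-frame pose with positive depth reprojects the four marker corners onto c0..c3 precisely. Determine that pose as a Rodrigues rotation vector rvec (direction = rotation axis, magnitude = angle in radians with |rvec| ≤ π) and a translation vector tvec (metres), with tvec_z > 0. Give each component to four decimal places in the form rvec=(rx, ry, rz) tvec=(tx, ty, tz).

Intrinsics K: fx=705.4, fy=835.3, cx=334.9, cy=222.4
Marker side s = 0.202 m; corners in marker frame (Z=0):
  M0 = (-0.1010, +0.1010, 0)
  M1 = (+0.1010, +0.1010, 0)
  M2 = (+0.1010, -0.1010, 0)
  M3 = (-0.1010, -0.1010, 0)
Detected image corners:
  c0 = (386.847687, 398.627806) px
  c1 = (491.401299, 383.767367) px
  c2 = (477.008627, 291.229084) px
  c3 = (363.333717, 310.465204) px
Planar DLT: solve 8×8 A·h = b for H (H[2,2]=1):
  H  [+471.90849 +283.66955 +429.20740]
  H  [-138.08001 +599.71176 +348.16938]
  H  [-0.15654 +0.44102 +1.00000]
B = K⁻¹H; ‖b₁‖=0.769611, ‖b₂‖=0.769611; λ = 2/(‖b₁‖+‖b₂‖) = 1.299358, sign → tz>0 ⇒ λ=+1.299358
r₁ = λ·B[:,0] = (+0.96583,-0.16064,-0.20340); r₂ = λ·B[:,1] = (+0.25046,+0.78031,+0.57305)
r₃ = r₁×r₂ = (+0.06666,-0.60441,+0.79388); SVD([r₁ r₂ r₃]) → R = UVᵀ:
  R  [+0.96583 +0.25046 +0.06666]
  R  [-0.16064 +0.78031 -0.60441]
  R  [-0.20340 +0.57305 +0.79388]
t = (+0.17372, +0.19564, +1.29936) m
tr R = 2.540023; θ = arccos((tr R − 1)/2) = 0.691937 rad = 39.645°
axis k = ((R−Rᵀ)₃₂, (R−Rᵀ)₁₃, (R−Rᵀ)₂₁) / (2 sinθ) = (+0.922726, +0.211634, -0.322162)
rvec = θ·k = (+0.638468, +0.146437, -0.222916)

rvec=(0.6385, 0.1464, -0.2229) tvec=(0.1737, 0.1956, 1.2994)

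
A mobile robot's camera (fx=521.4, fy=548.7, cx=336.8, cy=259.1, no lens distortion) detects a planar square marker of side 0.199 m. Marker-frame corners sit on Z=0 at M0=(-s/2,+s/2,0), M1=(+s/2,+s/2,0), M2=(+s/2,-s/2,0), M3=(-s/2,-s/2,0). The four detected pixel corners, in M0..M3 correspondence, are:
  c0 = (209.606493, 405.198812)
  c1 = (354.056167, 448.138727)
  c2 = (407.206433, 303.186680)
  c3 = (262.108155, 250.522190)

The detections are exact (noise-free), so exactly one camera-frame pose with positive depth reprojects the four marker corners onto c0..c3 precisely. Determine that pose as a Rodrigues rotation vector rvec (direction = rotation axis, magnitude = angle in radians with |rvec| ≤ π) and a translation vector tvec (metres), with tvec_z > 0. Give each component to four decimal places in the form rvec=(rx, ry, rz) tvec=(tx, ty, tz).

rvec=(0.1183, -0.1764, 0.3455) tvec=(-0.0345, 0.1153, 0.6711)

Intrinsics K: fx=521.4, fy=548.7, cx=336.8, cy=259.1
Marker side s = 0.199 m; corners in marker frame (Z=0):
  M0 = (-0.0995, +0.0995, 0)
  M1 = (+0.0995, +0.0995, 0)
  M2 = (+0.0995, -0.0995, 0)
  M3 = (-0.0995, -0.0995, 0)
Detected image corners:
  c0 = (209.606493, 405.198812) px
  c1 = (354.056167, 448.138727) px
  c2 = (407.206433, 303.186680) px
  c3 = (262.108155, 250.522190) px
Planar DLT: solve 8×8 A·h = b for H (H[2,2]=1):
  H  [+815.56295 -226.42618 +309.96914]
  H  [+340.41436 +796.73529 +353.38600]
  H  [+0.28573 +0.12677 +1.00000]
B = K⁻¹H; ‖b₁‖=1.490184, ‖b₂‖=1.490184; λ = 2/(‖b₁‖+‖b₂‖) = 0.671058, sign → tz>0 ⇒ λ=+0.671058
r₁ = λ·B[:,0] = (+0.92580,+0.32578,+0.19174); r₂ = λ·B[:,1] = (-0.34637,+0.93423,+0.08507)
r₃ = r₁×r₂ = (-0.15142,-0.14517,+0.97775); SVD([r₁ r₂ r₃]) → R = UVᵀ:
  R  [+0.92580 -0.34637 -0.15142]
  R  [+0.32578 +0.93423 -0.14517]
  R  [+0.19174 +0.08507 +0.97775]
t = (-0.03453, +0.11531, +0.67106) m
tr R = 2.837780; θ = arccos((tr R − 1)/2) = 0.405539 rad = 23.236°
axis k = ((R−Rᵀ)₃₂, (R−Rᵀ)₁₃, (R−Rᵀ)₂₁) / (2 sinθ) = (+0.291811, -0.434920, +0.851875)
rvec = θ·k = (+0.118341, -0.176377, +0.345468)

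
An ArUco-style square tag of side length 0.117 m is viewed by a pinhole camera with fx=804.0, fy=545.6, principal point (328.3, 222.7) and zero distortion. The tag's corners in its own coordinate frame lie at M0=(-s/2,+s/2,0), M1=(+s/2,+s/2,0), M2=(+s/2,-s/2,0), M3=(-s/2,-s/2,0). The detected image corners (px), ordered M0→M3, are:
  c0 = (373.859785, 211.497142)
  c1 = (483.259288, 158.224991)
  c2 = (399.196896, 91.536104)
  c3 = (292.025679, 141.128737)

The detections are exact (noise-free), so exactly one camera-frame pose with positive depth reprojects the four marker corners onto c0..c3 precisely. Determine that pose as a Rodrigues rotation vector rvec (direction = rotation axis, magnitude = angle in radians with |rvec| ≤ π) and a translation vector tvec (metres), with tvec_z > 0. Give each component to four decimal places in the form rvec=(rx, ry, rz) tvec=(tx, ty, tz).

Intrinsics K: fx=804.0, fy=545.6, cx=328.3, cy=222.7
Marker side s = 0.117 m; corners in marker frame (Z=0):
  M0 = (-0.0585, +0.0585, 0)
  M1 = (+0.0585, +0.0585, 0)
  M2 = (+0.0585, -0.0585, 0)
  M3 = (-0.0585, -0.0585, 0)
Detected image corners:
  c0 = (373.859785, 211.497142) px
  c1 = (483.259288, 158.224991) px
  c2 = (399.196896, 91.536104) px
  c3 = (292.025679, 141.128737) px
Planar DLT: solve 8×8 A·h = b for H (H[2,2]=1):
  H  [+1005.67893 +579.44561 +386.93036]
  H  [-408.02479 +535.09126 +149.61320]
  H  [+0.20758 -0.33489 +1.00000]
B = K⁻¹H; ‖b₁‖=1.447763, ‖b₂‖=1.447763; λ = 2/(‖b₁‖+‖b₂‖) = 0.690721, sign → tz>0 ⇒ λ=+0.690721
r₁ = λ·B[:,0] = (+0.80544,-0.57508,+0.14338); r₂ = λ·B[:,1] = (+0.59226,+0.77183,-0.23131)
r₃ = r₁×r₂ = (+0.02236,+0.27122,+0.96226); SVD([r₁ r₂ r₃]) → R = UVᵀ:
  R  [+0.80544 +0.59226 +0.02236]
  R  [-0.57508 +0.77183 +0.27122]
  R  [+0.14338 -0.23131 +0.96226]
t = (+0.05037, -0.09253, +0.69072) m
tr R = 2.539528; θ = arccos((tr R − 1)/2) = 0.692325 rad = 39.667°
axis k = ((R−Rᵀ)₃₂, (R−Rᵀ)₁₃, (R−Rᵀ)₂₁) / (2 sinθ) = (-0.393635, -0.094793, -0.914367)
rvec = θ·k = (-0.272523, -0.065627, -0.633039)

rvec=(-0.2725, -0.0656, -0.6330) tvec=(0.0504, -0.0925, 0.6907)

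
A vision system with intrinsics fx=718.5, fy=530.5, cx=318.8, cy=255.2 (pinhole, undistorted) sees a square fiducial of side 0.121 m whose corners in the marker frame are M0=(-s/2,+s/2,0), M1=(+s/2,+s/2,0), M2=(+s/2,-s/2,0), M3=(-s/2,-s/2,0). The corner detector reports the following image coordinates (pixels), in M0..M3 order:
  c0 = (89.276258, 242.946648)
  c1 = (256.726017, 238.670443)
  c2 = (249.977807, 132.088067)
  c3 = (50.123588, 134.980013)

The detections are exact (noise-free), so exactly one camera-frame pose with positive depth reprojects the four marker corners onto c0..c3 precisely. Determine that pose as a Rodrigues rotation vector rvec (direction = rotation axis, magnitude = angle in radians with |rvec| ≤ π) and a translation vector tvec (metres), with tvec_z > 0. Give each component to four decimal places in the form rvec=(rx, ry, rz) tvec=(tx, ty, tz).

rvec=(0.7697, -0.0854, -0.0064) tvec=(-0.1045, -0.0577, 0.4832)

Intrinsics K: fx=718.5, fy=530.5, cx=318.8, cy=255.2
Marker side s = 0.121 m; corners in marker frame (Z=0):
  M0 = (-0.0605, +0.0605, 0)
  M1 = (+0.0605, +0.0605, 0)
  M2 = (+0.0605, -0.0605, 0)
  M3 = (-0.0605, -0.0605, 0)
Detected image corners:
  c0 = (89.276258, 242.946648) px
  c1 = (256.726017, 238.670443) px
  c2 = (249.977807, 132.088067) px
  c3 = (50.123588, 134.980013) px
Planar DLT: solve 8×8 A·h = b for H (H[2,2]=1):
  H  [+1531.11932 +420.83736 +163.38440]
  H  [-1.15974 +1155.83112 +191.82379]
  H  [+0.15472 +1.43889 +1.00000]
B = K⁻¹H; ‖b₁‖=2.069560, ‖b₂‖=2.069560; λ = 2/(‖b₁‖+‖b₂‖) = 0.483195, sign → tz>0 ⇒ λ=+0.483195
r₁ = λ·B[:,0] = (+0.99651,-0.03702,+0.07476); r₂ = λ·B[:,1] = (-0.02547,+0.71830,+0.69526)
r₃ = r₁×r₂ = (-0.07944,-0.69474,+0.71486); SVD([r₁ r₂ r₃]) → R = UVᵀ:
  R  [+0.99651 -0.02547 -0.07944]
  R  [-0.03702 +0.71830 -0.69474]
  R  [+0.07476 +0.69526 +0.71486]
t = (-0.10452, -0.05772, +0.48319) m
tr R = 2.429675; θ = arccos((tr R − 1)/2) = 0.774404 rad = 44.370°
axis k = ((R−Rᵀ)₃₂, (R−Rᵀ)₁₃, (R−Rᵀ)₂₁) / (2 sinθ) = (+0.993869, -0.110252, -0.008255)
rvec = θ·k = (+0.769657, -0.085380, -0.006392)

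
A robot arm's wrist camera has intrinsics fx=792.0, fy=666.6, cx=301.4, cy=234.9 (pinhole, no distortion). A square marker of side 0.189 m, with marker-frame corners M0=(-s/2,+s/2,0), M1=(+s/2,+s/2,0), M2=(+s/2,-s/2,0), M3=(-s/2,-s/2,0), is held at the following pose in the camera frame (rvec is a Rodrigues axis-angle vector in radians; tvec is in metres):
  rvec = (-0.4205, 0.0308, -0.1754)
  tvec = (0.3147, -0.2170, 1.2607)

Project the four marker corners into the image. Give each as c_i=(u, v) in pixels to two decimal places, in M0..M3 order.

Intrinsics K: fx=792.0, fy=666.6, cx=301.4, cy=234.9
Marker side s = 0.189 m; corners in marker frame (Z=0):
  M0 = (-0.0945, +0.0945, 0)
  M1 = (+0.0945, +0.0945, 0)
  M2 = (+0.0945, -0.0945, 0)
  M3 = (-0.0945, -0.0945, 0)
rvec = (-0.4205, 0.0308, -0.1754), |rvec| = θ = 0.45666 rad = 26.164°
Rodrigues: sinθ=0.44095, 1−cosθ=0.10247; R = I + sinθ·[k]× + (1−cosθ)·[k]×²:
    [+0.98442 +0.16300 +0.06598]
    [-0.17573 +0.89800 +0.40338]
    [+0.00650 -0.40869 +0.91265]
t = (0.3147, -0.2170, 1.2607) m
M0: Pc = R·M0+t = (+0.23708, -0.11553, +1.22146); u = 792.0·(+0.23708)/1.22146 + 301.4 = 455.1208, v = 666.6·(-0.11553)/1.22146 + 234.9 = 171.8494
M1: Pc = R·M1+t = (+0.42313, -0.14875, +1.22269); u = 792.0·(+0.42313)/1.22269 + 301.4 = 575.4834, v = 666.6·(-0.14875)/1.22269 + 234.9 = 153.8053
M2: Pc = R·M2+t = (+0.39232, -0.31847, +1.29994); u = 792.0·(+0.39232)/1.29994 + 301.4 = 540.4274, v = 666.6·(-0.31847)/1.29994 + 234.9 = 71.5916
M3: Pc = R·M3+t = (+0.20627, -0.28525, +1.29871); u = 792.0·(+0.20627)/1.29871 + 301.4 = 427.1904, v = 666.6·(-0.28525)/1.29871 + 234.9 = 88.4848

c0=(455.12, 171.85) c1=(575.48, 153.81) c2=(540.43, 71.59) c3=(427.19, 88.48)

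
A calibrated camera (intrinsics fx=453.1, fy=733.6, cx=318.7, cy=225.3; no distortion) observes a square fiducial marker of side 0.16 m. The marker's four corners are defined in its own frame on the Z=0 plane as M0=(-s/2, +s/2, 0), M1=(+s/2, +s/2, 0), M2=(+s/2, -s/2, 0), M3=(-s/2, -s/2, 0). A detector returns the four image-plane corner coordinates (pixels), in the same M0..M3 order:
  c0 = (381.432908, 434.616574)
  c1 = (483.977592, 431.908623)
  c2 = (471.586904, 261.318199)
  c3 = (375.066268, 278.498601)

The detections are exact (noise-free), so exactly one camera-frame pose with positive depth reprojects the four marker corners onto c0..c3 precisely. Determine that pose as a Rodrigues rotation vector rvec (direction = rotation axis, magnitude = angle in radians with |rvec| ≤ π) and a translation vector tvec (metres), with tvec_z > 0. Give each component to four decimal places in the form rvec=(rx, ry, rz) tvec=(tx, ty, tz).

Intrinsics K: fx=453.1, fy=733.6, cx=318.7, cy=225.3
Marker side s = 0.16 m; corners in marker frame (Z=0):
  M0 = (-0.0800, +0.0800, 0)
  M1 = (+0.0800, +0.0800, 0)
  M2 = (+0.0800, -0.0800, 0)
  M3 = (-0.0800, -0.0800, 0)
Detected image corners:
  c0 = (381.432908, 434.616574) px
  c1 = (483.977592, 431.908623) px
  c2 = (471.586904, 261.318199) px
  c3 = (375.066268, 278.498601) px
Planar DLT: solve 8×8 A·h = b for H (H[2,2]=1):
  H  [+376.14088 -81.02490 +425.61116]
  H  [-264.94439 +904.89243 +349.69499]
  H  [-0.57346 -0.32424 +1.00000]
B = K⁻¹H; ‖b₁‖=1.372821, ‖b₂‖=1.372821; λ = 2/(‖b₁‖+‖b₂‖) = 0.728427, sign → tz>0 ⇒ λ=+0.728427
r₁ = λ·B[:,0] = (+0.89852,-0.13479,-0.41772); r₂ = λ·B[:,1] = (+0.03586,+0.97105,-0.23618)
r₃ = r₁×r₂ = (+0.43746,+0.19723,+0.87734); SVD([r₁ r₂ r₃]) → R = UVᵀ:
  R  [+0.89852 +0.03586 +0.43746]
  R  [-0.13479 +0.97105 +0.19723]
  R  [-0.41772 -0.23618 +0.87734]
t = (+0.17188, +0.12352, +0.72843) m
tr R = 2.746907; θ = arccos((tr R − 1)/2) = 0.508546 rad = 29.138°
axis k = ((R−Rᵀ)₃₂, (R−Rᵀ)₁₃, (R−Rᵀ)₂₁) / (2 sinθ) = (-0.445069, +0.878183, -0.175240)
rvec = θ·k = (-0.226338, +0.446596, -0.089118)

rvec=(-0.2263, 0.4466, -0.0891) tvec=(0.1719, 0.1235, 0.7284)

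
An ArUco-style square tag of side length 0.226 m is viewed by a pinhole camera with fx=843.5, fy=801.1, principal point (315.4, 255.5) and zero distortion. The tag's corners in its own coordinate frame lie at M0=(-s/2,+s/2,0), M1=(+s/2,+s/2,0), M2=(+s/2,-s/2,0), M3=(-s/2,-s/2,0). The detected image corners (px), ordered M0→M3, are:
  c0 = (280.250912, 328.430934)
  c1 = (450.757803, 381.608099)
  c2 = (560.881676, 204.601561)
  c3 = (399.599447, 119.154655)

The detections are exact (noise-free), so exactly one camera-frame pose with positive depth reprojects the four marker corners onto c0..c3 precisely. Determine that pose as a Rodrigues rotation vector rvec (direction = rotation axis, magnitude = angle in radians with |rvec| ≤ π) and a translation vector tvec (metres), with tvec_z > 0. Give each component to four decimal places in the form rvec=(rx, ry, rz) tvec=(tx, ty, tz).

Intrinsics K: fx=843.5, fy=801.1, cx=315.4, cy=255.5
Marker side s = 0.226 m; corners in marker frame (Z=0):
  M0 = (-0.1130, +0.1130, 0)
  M1 = (+0.1130, +0.1130, 0)
  M2 = (+0.1130, -0.1130, 0)
  M3 = (-0.1130, -0.1130, 0)
Detected image corners:
  c0 = (280.250912, 328.430934) px
  c1 = (450.757803, 381.608099) px
  c2 = (560.881676, 204.601561) px
  c3 = (399.599447, 119.154655) px
Planar DLT: solve 8×8 A·h = b for H (H[2,2]=1):
  H  [+1014.90956 -416.28608 +427.70931]
  H  [+476.33259 +904.18367 +263.36436]
  H  [+0.66302 +0.21252 +1.00000]
B = K⁻¹H; ‖b₁‖=1.224329, ‖b₂‖=1.224329; λ = 2/(‖b₁‖+‖b₂‖) = 0.816774, sign → tz>0 ⇒ λ=+0.816774
r₁ = λ·B[:,0] = (+0.78026,+0.31294,+0.54154); r₂ = λ·B[:,1] = (-0.46800,+0.86651,+0.17358)
r₃ = r₁×r₂ = (-0.41493,-0.38888,+0.82256); SVD([r₁ r₂ r₃]) → R = UVᵀ:
  R  [+0.78026 -0.46800 -0.41493]
  R  [+0.31294 +0.86651 -0.38888]
  R  [+0.54154 +0.17358 +0.82256]
t = (+0.10875, +0.00802, +0.81677) m
tr R = 2.469338; θ = arccos((tr R − 1)/2) = 0.745618 rad = 42.721°
axis k = ((R−Rᵀ)₃₂, (R−Rᵀ)₁₃, (R−Rᵀ)₂₁) / (2 sinθ) = (+0.414528, -0.704917, +0.575550)
rvec = θ·k = (+0.309079, -0.525599, +0.429140)

rvec=(0.3091, -0.5256, 0.4291) tvec=(0.1088, 0.0080, 0.8168)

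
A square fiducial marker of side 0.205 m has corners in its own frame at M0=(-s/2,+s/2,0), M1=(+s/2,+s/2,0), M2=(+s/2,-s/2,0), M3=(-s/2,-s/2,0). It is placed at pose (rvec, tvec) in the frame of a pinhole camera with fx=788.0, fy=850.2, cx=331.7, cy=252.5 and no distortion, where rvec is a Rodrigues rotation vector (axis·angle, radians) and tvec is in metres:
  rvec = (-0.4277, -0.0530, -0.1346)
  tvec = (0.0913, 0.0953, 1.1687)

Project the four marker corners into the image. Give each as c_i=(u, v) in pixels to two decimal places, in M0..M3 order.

Intrinsics K: fx=788.0, fy=850.2, cx=331.7, cy=252.5
Marker side s = 0.205 m; corners in marker frame (Z=0):
  M0 = (-0.1025, +0.1025, 0)
  M1 = (+0.1025, +0.1025, 0)
  M2 = (+0.1025, -0.1025, 0)
  M3 = (-0.1025, -0.1025, 0)
rvec = (-0.4277, -0.0530, -0.1346), |rvec| = θ = 0.45150 rad = 25.869°
Rodrigues: sinθ=0.43632, 1−cosθ=0.10021; R = I + sinθ·[k]× + (1−cosθ)·[k]×²:
    [+0.98971 +0.14122 -0.02292]
    [-0.11893 +0.90117 +0.41682]
    [+0.07952 -0.40981 +0.90870]
t = (0.0913, 0.0953, 1.1687) m
M0: Pc = R·M0+t = (+0.00433, +0.19986, +1.11854); u = 788.0·(+0.00433)/1.11854 + 331.7 = 334.7497, v = 850.2·(+0.19986)/1.11854 + 252.5 = 404.4131
M1: Pc = R·M1+t = (+0.20722, +0.17548, +1.13484); u = 788.0·(+0.20722)/1.13484 + 331.7 = 475.5871, v = 850.2·(+0.17548)/1.13484 + 252.5 = 383.9656
M2: Pc = R·M2+t = (+0.17827, -0.00926, +1.21886); u = 788.0·(+0.17827)/1.21886 + 331.7 = 446.9536, v = 850.2·(-0.00926)/1.21886 + 252.5 = 246.0403
M3: Pc = R·M3+t = (-0.02462, +0.01512, +1.20256); u = 788.0·(-0.02462)/1.20256 + 331.7 = 315.5670, v = 850.2·(+0.01512)/1.20256 + 252.5 = 263.1898

c0=(334.75, 404.41) c1=(475.59, 383.97) c2=(446.95, 246.04) c3=(315.57, 263.19)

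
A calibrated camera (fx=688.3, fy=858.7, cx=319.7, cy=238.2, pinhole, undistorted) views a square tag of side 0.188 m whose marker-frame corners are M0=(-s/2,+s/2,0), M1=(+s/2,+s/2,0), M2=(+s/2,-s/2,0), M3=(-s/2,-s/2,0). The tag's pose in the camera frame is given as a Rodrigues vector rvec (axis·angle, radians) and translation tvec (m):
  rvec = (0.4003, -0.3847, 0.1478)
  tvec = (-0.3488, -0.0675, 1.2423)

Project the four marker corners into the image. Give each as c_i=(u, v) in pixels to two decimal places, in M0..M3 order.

c0=(66.69, 246.57) c1=(171.39, 254.09) c2=(185.83, 136.86) c3=(76.15, 121.54)

Intrinsics K: fx=688.3, fy=858.7, cx=319.7, cy=238.2
Marker side s = 0.188 m; corners in marker frame (Z=0):
  M0 = (-0.0940, +0.0940, 0)
  M1 = (+0.0940, +0.0940, 0)
  M2 = (+0.0940, -0.0940, 0)
  M3 = (-0.0940, -0.0940, 0)
rvec = (0.4003, -0.3847, 0.1478), |rvec| = θ = 0.57453 rad = 32.918°
Rodrigues: sinθ=0.54344, 1−cosθ=0.16055; R = I + sinθ·[k]× + (1−cosθ)·[k]×²:
    [+0.91739 -0.21471 -0.33511]
    [+0.06490 +0.91143 -0.40629]
    [+0.39266 +0.35098 +0.85008]
t = (-0.3488, -0.0675, 1.2423) m
M0: Pc = R·M0+t = (-0.45522, +0.01207, +1.23838); u = 688.3·(-0.45522)/1.23838 + 319.7 = 66.6878, v = 858.7·(+0.01207)/1.23838 + 238.2 = 246.5724
M1: Pc = R·M1+t = (-0.28275, +0.02428, +1.31220); u = 688.3·(-0.28275)/1.31220 + 319.7 = 171.3882, v = 858.7·(+0.02428)/1.31220 + 238.2 = 254.0857
M2: Pc = R·M2+t = (-0.24238, -0.14707, +1.24622); u = 688.3·(-0.24238)/1.24622 + 319.7 = 185.8292, v = 858.7·(-0.14707)/1.24622 + 238.2 = 136.8592
M3: Pc = R·M3+t = (-0.41485, -0.15928, +1.17240); u = 688.3·(-0.41485)/1.17240 + 319.7 = 76.1453, v = 858.7·(-0.15928)/1.17240 + 238.2 = 121.5418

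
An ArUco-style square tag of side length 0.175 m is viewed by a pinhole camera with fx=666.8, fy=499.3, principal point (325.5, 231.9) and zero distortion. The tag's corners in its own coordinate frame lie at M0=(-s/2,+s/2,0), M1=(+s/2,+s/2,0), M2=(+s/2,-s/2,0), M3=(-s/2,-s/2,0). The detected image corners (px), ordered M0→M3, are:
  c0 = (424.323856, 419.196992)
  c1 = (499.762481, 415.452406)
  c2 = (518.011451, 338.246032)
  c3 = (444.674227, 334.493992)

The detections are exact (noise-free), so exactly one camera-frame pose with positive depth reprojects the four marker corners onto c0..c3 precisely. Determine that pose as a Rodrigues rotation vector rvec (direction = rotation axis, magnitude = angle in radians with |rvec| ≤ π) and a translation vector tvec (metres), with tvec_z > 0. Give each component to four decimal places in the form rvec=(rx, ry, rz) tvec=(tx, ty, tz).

rvec=(0.0303, -0.6036, 0.1857) tvec=(0.2377, 0.3108, 1.0713)

Intrinsics K: fx=666.8, fy=499.3, cx=325.5, cy=231.9
Marker side s = 0.175 m; corners in marker frame (Z=0):
  M0 = (-0.0875, +0.0875, 0)
  M1 = (+0.0875, +0.0875, 0)
  M2 = (+0.0875, -0.0875, 0)
  M3 = (-0.0875, -0.0875, 0)
Detected image corners:
  c0 = (424.323856, 419.196992) px
  c1 = (499.762481, 415.452406) px
  c2 = (518.011451, 338.246032) px
  c3 = (444.674227, 334.493992) px
Planar DLT: solve 8×8 A·h = b for H (H[2,2]=1):
  H  [+674.66207 -121.39044 +473.43552]
  H  [+199.47894 +452.51104 +376.76196]
  H  [+0.52916 -0.02414 +1.00000]
B = K⁻¹H; ‖b₁‖=0.933478, ‖b₂‖=0.933478; λ = 2/(‖b₁‖+‖b₂‖) = 1.071263, sign → tz>0 ⇒ λ=+1.071263
r₁ = λ·B[:,0] = (+0.80718,+0.16471,+0.56687); r₂ = λ·B[:,1] = (-0.18240,+0.98288,-0.02586)
r₃ = r₁×r₂ = (-0.56143,-0.08253,+0.82340); SVD([r₁ r₂ r₃]) → R = UVᵀ:
  R  [+0.80718 -0.18240 -0.56143]
  R  [+0.16471 +0.98288 -0.08253]
  R  [+0.56687 -0.02586 +0.82340]
t = (+0.23767, +0.31081, +1.07126) m
tr R = 2.613462; θ = arccos((tr R − 1)/2) = 0.632198 rad = 36.222°
axis k = ((R−Rᵀ)₃₂, (R−Rᵀ)₁₃, (R−Rᵀ)₂₁) / (2 sinθ) = (+0.047952, -0.954694, +0.293701)
rvec = θ·k = (+0.030315, -0.603555, +0.185677)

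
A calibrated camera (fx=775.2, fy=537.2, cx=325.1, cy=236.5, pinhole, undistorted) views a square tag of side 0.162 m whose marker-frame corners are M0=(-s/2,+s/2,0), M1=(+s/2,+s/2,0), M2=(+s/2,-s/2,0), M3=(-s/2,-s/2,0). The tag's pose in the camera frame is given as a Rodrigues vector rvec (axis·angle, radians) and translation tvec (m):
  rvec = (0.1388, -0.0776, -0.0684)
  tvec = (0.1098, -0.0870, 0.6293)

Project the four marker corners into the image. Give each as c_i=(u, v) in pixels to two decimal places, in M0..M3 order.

c0=(367.00, 235.64) c1=(559.43, 225.77) c2=(555.37, 87.53) c3=(355.69, 95.11)

Intrinsics K: fx=775.2, fy=537.2, cx=325.1, cy=236.5
Marker side s = 0.162 m; corners in marker frame (Z=0):
  M0 = (-0.0810, +0.0810, 0)
  M1 = (+0.0810, +0.0810, 0)
  M2 = (+0.0810, -0.0810, 0)
  M3 = (-0.0810, -0.0810, 0)
rvec = (0.1388, -0.0776, -0.0684), |rvec| = θ = 0.17311 rad = 9.918°
Rodrigues: sinθ=0.17224, 1−cosθ=0.01495; R = I + sinθ·[k]× + (1−cosθ)·[k]×²:
    [+0.99466 +0.06269 -0.08195]
    [-0.07343 +0.98806 -0.13546]
    [+0.07248 +0.14076 +0.98739]
t = (0.1098, -0.0870, 0.6293) m
M0: Pc = R·M0+t = (+0.03431, -0.00102, +0.63483); u = 775.2·(+0.03431)/0.63483 + 325.1 = 366.9963, v = 537.2·(-0.00102)/0.63483 + 236.5 = 235.6374
M1: Pc = R·M1+t = (+0.19545, -0.01292, +0.64657); u = 775.2·(+0.19545)/0.64657 + 325.1 = 559.4270, v = 537.2·(-0.01292)/0.64657 + 236.5 = 225.7695
M2: Pc = R·M2+t = (+0.18529, -0.17298, +0.62377); u = 775.2·(+0.18529)/0.62377 + 325.1 = 555.3723, v = 537.2·(-0.17298)/0.62377 + 236.5 = 87.5264
M3: Pc = R·M3+t = (+0.02415, -0.16108, +0.61203); u = 775.2·(+0.02415)/0.61203 + 325.1 = 355.6945, v = 537.2·(-0.16108)/0.61203 + 236.5 = 95.1099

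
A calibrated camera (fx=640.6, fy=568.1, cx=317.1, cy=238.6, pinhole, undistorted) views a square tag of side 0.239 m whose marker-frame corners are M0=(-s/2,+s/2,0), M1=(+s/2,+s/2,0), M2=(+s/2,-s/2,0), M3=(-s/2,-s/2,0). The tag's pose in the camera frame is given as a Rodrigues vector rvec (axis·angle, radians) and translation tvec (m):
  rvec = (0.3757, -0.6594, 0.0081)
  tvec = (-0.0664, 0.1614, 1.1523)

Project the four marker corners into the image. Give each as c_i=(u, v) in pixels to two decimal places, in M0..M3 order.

c0=(216.46, 383.57) c1=(323.87, 355.26) c2=(340.55, 256.22) c3=(227.10, 273.10)

Intrinsics K: fx=640.6, fy=568.1, cx=317.1, cy=238.6
Marker side s = 0.239 m; corners in marker frame (Z=0):
  M0 = (-0.1195, +0.1195, 0)
  M1 = (+0.1195, +0.1195, 0)
  M2 = (+0.1195, -0.1195, 0)
  M3 = (-0.1195, -0.1195, 0)
rvec = (0.3757, -0.6594, 0.0081), |rvec| = θ = 0.75896 rad = 43.485°
Rodrigues: sinθ=0.68817, 1−cosθ=0.27445; R = I + sinθ·[k]× + (1−cosθ)·[k]×²:
    [+0.79280 -0.12538 -0.59644]
    [-0.11069 +0.93272 -0.34320]
    [+0.59934 +0.33811 +0.72558]
t = (-0.0664, 0.1614, 1.1523) m
M0: Pc = R·M0+t = (-0.17612, +0.28609, +1.12108); u = 640.6·(-0.17612)/1.12108 + 317.1 = 216.4614, v = 568.1·(+0.28609)/1.12108 + 238.6 = 383.5725
M1: Pc = R·M1+t = (+0.01336, +0.25963, +1.26433); u = 640.6·(+0.01336)/1.26433 + 317.1 = 323.8676, v = 568.1·(+0.25963)/1.26433 + 238.6 = 355.2606
M2: Pc = R·M2+t = (+0.04332, +0.03671, +1.18352); u = 640.6·(+0.04332)/1.18352 + 317.1 = 340.5492, v = 568.1·(+0.03671)/1.18352 + 238.6 = 256.2225
M3: Pc = R·M3+t = (-0.14616, +0.06317, +1.04027); u = 640.6·(-0.14616)/1.04027 + 317.1 = 227.0967, v = 568.1·(+0.06317)/1.04027 + 238.6 = 273.0964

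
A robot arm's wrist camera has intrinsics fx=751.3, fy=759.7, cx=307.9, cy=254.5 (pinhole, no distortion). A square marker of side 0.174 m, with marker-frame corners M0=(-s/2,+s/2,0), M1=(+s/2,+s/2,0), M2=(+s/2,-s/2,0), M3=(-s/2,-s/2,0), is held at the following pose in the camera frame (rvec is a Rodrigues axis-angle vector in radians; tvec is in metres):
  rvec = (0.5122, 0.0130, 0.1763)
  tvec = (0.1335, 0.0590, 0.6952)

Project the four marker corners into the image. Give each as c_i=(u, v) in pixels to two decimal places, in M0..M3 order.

c0=(342.16, 377.16) c1=(515.75, 406.78) c2=(575.54, 253.73) c3=(379.73, 218.94)

Intrinsics K: fx=751.3, fy=759.7, cx=307.9, cy=254.5
Marker side s = 0.174 m; corners in marker frame (Z=0):
  M0 = (-0.0870, +0.0870, 0)
  M1 = (+0.0870, +0.0870, 0)
  M2 = (+0.0870, -0.0870, 0)
  M3 = (-0.0870, -0.0870, 0)
rvec = (0.5122, 0.0130, 0.1763), |rvec| = θ = 0.54185 rad = 31.046°
Rodrigues: sinθ=0.51572, 1−cosθ=0.14324; R = I + sinθ·[k]× + (1−cosθ)·[k]×²:
    [+0.98475 -0.16455 +0.05643]
    [+0.17105 +0.85684 -0.48638]
    [+0.03168 +0.48862 +0.87192]
t = (0.1335, 0.0590, 0.6952) m
M0: Pc = R·M0+t = (+0.03351, +0.11866, +0.73495); u = 751.3·(+0.03351)/0.73495 + 307.9 = 342.1559, v = 759.7·(+0.11866)/0.73495 + 254.5 = 377.1594
M1: Pc = R·M1+t = (+0.20486, +0.14843, +0.74047); u = 751.3·(+0.20486)/0.74047 + 307.9 = 515.7549, v = 759.7·(+0.14843)/0.74047 + 254.5 = 406.7815
M2: Pc = R·M2+t = (+0.23349, -0.00066, +0.65545); u = 751.3·(+0.23349)/0.65545 + 307.9 = 575.5352, v = 759.7·(-0.00066)/0.65545 + 254.5 = 253.7305
M3: Pc = R·M3+t = (+0.06214, -0.03043, +0.64993); u = 751.3·(+0.06214)/0.64993 + 307.9 = 379.7343, v = 759.7·(-0.03043)/0.64993 + 254.5 = 218.9352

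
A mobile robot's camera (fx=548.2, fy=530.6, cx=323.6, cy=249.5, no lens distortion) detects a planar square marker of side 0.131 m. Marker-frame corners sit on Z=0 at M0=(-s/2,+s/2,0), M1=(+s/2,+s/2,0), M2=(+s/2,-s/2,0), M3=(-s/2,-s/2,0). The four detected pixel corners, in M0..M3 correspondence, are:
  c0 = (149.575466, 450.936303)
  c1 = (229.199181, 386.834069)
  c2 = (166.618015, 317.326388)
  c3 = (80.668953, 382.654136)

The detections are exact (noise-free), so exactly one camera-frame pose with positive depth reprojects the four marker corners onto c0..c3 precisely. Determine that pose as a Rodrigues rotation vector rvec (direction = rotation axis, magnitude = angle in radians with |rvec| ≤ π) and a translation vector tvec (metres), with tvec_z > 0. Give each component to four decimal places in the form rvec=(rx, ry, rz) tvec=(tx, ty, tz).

Intrinsics K: fx=548.2, fy=530.6, cx=323.6, cy=249.5
Marker side s = 0.131 m; corners in marker frame (Z=0):
  M0 = (-0.0655, +0.0655, 0)
  M1 = (+0.0655, +0.0655, 0)
  M2 = (+0.0655, -0.0655, 0)
  M3 = (-0.0655, -0.0655, 0)
Detected image corners:
  c0 = (149.575466, 450.936303) px
  c1 = (229.199181, 386.834069) px
  c2 = (166.618015, 317.326388) px
  c3 = (80.668953, 382.654136) px
Planar DLT: solve 8×8 A·h = b for H (H[2,2]=1):
  H  [+668.27151 +563.43994 +158.00755]
  H  [-403.15251 +678.15557 +384.83060]
  H  [+0.23602 +0.39582 +1.00000]
B = K⁻¹H; ‖b₁‖=1.407033, ‖b₂‖=1.407033; λ = 2/(‖b₁‖+‖b₂‖) = 0.710715, sign → tz>0 ⇒ λ=+0.710715
r₁ = λ·B[:,0] = (+0.76737,-0.61888,+0.16774); r₂ = λ·B[:,1] = (+0.56441,+0.77608,+0.28131)
r₃ = r₁×r₂ = (-0.30428,-0.12120,+0.94484); SVD([r₁ r₂ r₃]) → R = UVᵀ:
  R  [+0.76737 +0.56441 -0.30428]
  R  [-0.61888 +0.77608 -0.12120]
  R  [+0.16774 +0.28131 +0.94484]
t = (-0.21468, +0.18127, +0.71072) m
tr R = 2.488286; θ = arccos((tr R − 1)/2) = 0.731545 rad = 41.914°
axis k = ((R−Rᵀ)₃₂, (R−Rᵀ)₁₃, (R−Rᵀ)₂₁) / (2 sinθ) = (+0.301271, -0.353298, -0.885673)
rvec = θ·k = (+0.220394, -0.258454, -0.647910)

rvec=(0.2204, -0.2585, -0.6479) tvec=(-0.2147, 0.1813, 0.7107)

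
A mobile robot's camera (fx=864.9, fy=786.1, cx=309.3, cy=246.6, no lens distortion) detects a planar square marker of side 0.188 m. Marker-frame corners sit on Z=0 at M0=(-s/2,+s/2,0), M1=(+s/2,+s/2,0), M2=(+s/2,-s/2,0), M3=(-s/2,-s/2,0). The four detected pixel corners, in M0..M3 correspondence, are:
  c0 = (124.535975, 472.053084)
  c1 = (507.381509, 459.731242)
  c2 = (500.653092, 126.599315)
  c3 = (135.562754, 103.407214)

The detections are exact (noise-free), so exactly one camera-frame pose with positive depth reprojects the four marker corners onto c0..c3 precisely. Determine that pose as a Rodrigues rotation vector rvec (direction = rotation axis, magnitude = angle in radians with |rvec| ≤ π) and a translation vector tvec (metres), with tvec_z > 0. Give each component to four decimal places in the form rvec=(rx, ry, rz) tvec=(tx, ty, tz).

Intrinsics K: fx=864.9, fy=786.1, cx=309.3, cy=246.6
Marker side s = 0.188 m; corners in marker frame (Z=0):
  M0 = (-0.0940, +0.0940, 0)
  M1 = (+0.0940, +0.0940, 0)
  M2 = (+0.0940, -0.0940, 0)
  M3 = (-0.0940, -0.0940, 0)
Detected image corners:
  c0 = (124.535975, 472.053084) px
  c1 = (507.381509, 459.731242) px
  c2 = (500.653092, 126.599315) px
  c3 = (135.562754, 103.407214) px
Planar DLT: solve 8×8 A·h = b for H (H[2,2]=1):
  H  [+2159.98639 -88.10125 +326.58889]
  H  [+188.61187 +1789.17109 +286.47275]
  H  [+0.54222 -0.24943 +1.00000]
B = K⁻¹H; ‖b₁‖=2.367464, ‖b₂‖=2.367464; λ = 2/(‖b₁‖+‖b₂‖) = 0.422393, sign → tz>0 ⇒ λ=+0.422393
r₁ = λ·B[:,0] = (+0.97297,+0.02950,+0.22903); r₂ = λ·B[:,1] = (-0.00535,+0.99442,-0.10536)
r₃ = r₁×r₂ = (-0.23086,+0.10128,+0.96770); SVD([r₁ r₂ r₃]) → R = UVᵀ:
  R  [+0.97297 -0.00535 -0.23086]
  R  [+0.02950 +0.99442 +0.10128]
  R  [+0.22903 -0.10536 +0.96770]
t = (+0.00844, +0.02142, +0.42239) m
tr R = 2.935093; θ = arccos((tr R − 1)/2) = 0.255462 rad = 14.637°
axis k = ((R−Rᵀ)₃₂, (R−Rᵀ)₁₃, (R−Rᵀ)₂₁) / (2 sinθ) = (-0.408874, -0.909982, +0.068955)
rvec = θ·k = (-0.104452, -0.232466, +0.017615)

rvec=(-0.1045, -0.2325, 0.0176) tvec=(0.0084, 0.0214, 0.4224)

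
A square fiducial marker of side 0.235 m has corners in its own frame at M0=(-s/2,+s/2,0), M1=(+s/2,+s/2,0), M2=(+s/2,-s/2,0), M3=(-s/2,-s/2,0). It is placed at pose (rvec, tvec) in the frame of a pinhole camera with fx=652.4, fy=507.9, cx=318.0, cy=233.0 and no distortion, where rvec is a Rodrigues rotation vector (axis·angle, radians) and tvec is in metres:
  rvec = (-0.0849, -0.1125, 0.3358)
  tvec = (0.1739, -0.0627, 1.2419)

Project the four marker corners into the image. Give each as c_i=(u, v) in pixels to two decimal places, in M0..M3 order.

c0=(331.73, 236.62) c1=(447.34, 268.59) c2=(484.13, 179.17) c3=(371.41, 146.19)

Intrinsics K: fx=652.4, fy=507.9, cx=318.0, cy=233.0
Marker side s = 0.235 m; corners in marker frame (Z=0):
  M0 = (-0.1175, +0.1175, 0)
  M1 = (+0.1175, +0.1175, 0)
  M2 = (+0.1175, -0.1175, 0)
  M3 = (-0.1175, -0.1175, 0)
rvec = (-0.0849, -0.1125, 0.3358), |rvec| = θ = 0.36418 rad = 20.866°
Rodrigues: sinθ=0.35618, 1−cosθ=0.06558; R = I + sinθ·[k]× + (1−cosθ)·[k]×²:
    [+0.93798 -0.32370 -0.12413]
    [+0.33315 +0.94068 +0.06435]
    [+0.09593 -0.10172 +0.99018]
t = (0.1739, -0.0627, 1.2419) m
M0: Pc = R·M0+t = (+0.02565, +0.00868, +1.21868); u = 652.4·(+0.02565)/1.21868 + 318.0 = 331.7325, v = 507.9·(+0.00868)/1.21868 + 233.0 = 236.6193
M1: Pc = R·M1+t = (+0.24608, +0.08697, +1.24122); u = 652.4·(+0.24608)/1.24122 + 318.0 = 447.3413, v = 507.9·(+0.08697)/1.24122 + 233.0 = 268.5894
M2: Pc = R·M2+t = (+0.32215, -0.13408, +1.26512); u = 652.4·(+0.32215)/1.26512 + 318.0 = 484.1255, v = 507.9·(-0.13408)/1.26512 + 233.0 = 179.1702
M3: Pc = R·M3+t = (+0.10172, -0.21237, +1.24258); u = 652.4·(+0.10172)/1.24258 + 318.0 = 371.4080, v = 507.9·(-0.21237)/1.24258 + 233.0 = 146.1927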